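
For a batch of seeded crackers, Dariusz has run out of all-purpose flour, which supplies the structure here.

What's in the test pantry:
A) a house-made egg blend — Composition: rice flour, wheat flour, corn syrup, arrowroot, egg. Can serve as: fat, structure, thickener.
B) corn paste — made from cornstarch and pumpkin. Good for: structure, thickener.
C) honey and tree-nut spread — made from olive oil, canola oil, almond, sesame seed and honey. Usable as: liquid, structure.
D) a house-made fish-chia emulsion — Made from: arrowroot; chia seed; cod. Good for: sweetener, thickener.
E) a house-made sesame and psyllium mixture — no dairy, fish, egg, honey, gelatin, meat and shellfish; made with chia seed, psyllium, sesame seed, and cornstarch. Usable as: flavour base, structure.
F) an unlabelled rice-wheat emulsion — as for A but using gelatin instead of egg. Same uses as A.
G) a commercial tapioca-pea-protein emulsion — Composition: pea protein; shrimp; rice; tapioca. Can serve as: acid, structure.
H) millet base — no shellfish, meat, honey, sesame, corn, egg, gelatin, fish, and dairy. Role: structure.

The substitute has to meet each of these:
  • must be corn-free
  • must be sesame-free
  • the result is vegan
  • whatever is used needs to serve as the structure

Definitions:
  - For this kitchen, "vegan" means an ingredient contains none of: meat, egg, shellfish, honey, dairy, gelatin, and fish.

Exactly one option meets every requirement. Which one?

H

A: has egg, so not vegan; has corn syrup, so not corn-free — no
B: has cornstarch, so not corn-free — reject
C: has honey, so not vegan; has sesame seed, so not sesame-free — no
D: not usable as a structure; has cod, so not vegan — reject
E: has cornstarch, so not corn-free; has sesame seed, so not sesame-free — no
F: has gelatin, so not vegan; has corn syrup, so not corn-free — reject
G: has shrimp, so not vegan — reject
H: no corn, vegan — keep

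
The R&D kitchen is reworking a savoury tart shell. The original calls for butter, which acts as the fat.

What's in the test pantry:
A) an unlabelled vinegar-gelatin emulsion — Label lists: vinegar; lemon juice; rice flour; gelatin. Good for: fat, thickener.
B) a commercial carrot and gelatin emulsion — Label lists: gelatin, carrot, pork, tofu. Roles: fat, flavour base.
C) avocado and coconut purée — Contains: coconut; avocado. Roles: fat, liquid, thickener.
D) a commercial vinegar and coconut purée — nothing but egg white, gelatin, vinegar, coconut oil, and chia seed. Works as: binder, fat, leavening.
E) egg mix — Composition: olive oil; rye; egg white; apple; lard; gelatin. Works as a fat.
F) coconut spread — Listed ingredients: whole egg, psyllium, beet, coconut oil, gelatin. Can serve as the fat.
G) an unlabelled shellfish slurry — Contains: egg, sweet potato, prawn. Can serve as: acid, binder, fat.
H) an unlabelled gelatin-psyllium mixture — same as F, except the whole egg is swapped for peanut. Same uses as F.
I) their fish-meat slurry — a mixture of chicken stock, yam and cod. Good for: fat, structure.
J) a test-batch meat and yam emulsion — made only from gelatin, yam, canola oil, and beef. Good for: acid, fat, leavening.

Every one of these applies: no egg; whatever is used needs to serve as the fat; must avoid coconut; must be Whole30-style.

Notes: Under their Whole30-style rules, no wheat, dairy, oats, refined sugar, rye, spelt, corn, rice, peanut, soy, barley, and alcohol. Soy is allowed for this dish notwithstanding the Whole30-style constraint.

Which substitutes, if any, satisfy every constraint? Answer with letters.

A: has rice flour, so not Whole30-style — out
B: soy is permitted under the Whole30-style carve-out; nothing else excluded — valid
C: has coconut, so not coconut-free — out
D: has coconut oil, so not coconut-free; has egg white, so not egg-free — no
E: has rye, so not Whole30-style; has egg white, so not egg-free — reject
F: has coconut oil, so not coconut-free; has whole egg, so not egg-free — out
G: has egg, so not egg-free — reject
H: has peanut, so not Whole30-style; has coconut oil, so not coconut-free — no
I: no coconut, no egg — OK
J: gelatin and beef etc. — none of it excluded — OK

B, I, J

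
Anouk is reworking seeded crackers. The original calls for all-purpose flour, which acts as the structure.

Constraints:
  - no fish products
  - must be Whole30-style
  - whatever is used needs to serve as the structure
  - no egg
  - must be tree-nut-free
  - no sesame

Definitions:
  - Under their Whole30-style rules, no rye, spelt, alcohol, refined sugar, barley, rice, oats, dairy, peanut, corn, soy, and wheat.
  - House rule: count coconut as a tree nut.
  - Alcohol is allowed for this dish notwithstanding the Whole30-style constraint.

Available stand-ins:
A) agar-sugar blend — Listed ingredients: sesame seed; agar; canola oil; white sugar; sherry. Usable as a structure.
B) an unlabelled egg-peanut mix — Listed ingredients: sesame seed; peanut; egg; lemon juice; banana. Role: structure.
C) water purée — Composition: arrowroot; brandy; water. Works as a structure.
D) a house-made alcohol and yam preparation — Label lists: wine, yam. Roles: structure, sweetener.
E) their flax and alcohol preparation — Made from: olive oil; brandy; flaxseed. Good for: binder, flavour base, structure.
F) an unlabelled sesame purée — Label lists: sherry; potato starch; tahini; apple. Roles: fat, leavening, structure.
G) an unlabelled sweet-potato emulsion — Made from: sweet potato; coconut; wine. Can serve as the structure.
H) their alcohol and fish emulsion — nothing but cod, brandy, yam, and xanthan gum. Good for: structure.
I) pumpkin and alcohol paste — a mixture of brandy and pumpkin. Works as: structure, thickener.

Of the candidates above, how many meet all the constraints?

A: has white sugar, so not Whole30-style; has sesame seed, so not sesame-free — no
B: has peanut, so not Whole30-style; has egg, so not egg-free (and 1 more) — no
C: alcohol is permitted under the Whole30-style carve-out; nothing else excluded — OK
D: alcohol is permitted under the Whole30-style carve-out; nothing else excluded — OK
E: alcohol is permitted under the Whole30-style carve-out; nothing else excluded — OK
F: has tahini, so not sesame-free — out
G: has coconut, so not tree-nut-free — out
H: has cod, so not fish-free — no
I: alcohol is permitted under the Whole30-style carve-out; nothing else excluded — OK

4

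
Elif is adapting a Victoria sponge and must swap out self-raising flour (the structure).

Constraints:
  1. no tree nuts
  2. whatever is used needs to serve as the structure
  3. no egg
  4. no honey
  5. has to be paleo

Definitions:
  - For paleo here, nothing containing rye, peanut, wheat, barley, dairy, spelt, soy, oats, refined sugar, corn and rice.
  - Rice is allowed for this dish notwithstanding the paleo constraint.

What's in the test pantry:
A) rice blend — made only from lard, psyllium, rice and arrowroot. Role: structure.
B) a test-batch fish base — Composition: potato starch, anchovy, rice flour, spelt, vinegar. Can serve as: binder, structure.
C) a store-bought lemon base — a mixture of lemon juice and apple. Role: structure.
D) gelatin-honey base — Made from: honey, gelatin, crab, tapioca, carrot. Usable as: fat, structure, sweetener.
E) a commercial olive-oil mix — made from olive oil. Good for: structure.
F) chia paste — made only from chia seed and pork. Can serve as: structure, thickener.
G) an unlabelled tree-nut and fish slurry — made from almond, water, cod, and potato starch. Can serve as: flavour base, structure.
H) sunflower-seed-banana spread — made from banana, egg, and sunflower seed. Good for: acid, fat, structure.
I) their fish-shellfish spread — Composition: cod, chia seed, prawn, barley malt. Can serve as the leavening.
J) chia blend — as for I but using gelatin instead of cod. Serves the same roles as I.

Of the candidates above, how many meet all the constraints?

A: rice is permitted under the paleo carve-out; nothing else excluded — keep
B: has spelt, so not paleo — reject
C: nothing on the exclusion list — valid
D: has honey, so not honey-free — reject
E: only olive oil; none excluded — OK
F: nothing on the exclusion list — OK
G: has almond, so not tree-nut-free — reject
H: has egg, so not egg-free — out
I: not usable as a structure; has barley malt, so not paleo — reject
J: not usable as a structure; has barley malt, so not paleo — no

4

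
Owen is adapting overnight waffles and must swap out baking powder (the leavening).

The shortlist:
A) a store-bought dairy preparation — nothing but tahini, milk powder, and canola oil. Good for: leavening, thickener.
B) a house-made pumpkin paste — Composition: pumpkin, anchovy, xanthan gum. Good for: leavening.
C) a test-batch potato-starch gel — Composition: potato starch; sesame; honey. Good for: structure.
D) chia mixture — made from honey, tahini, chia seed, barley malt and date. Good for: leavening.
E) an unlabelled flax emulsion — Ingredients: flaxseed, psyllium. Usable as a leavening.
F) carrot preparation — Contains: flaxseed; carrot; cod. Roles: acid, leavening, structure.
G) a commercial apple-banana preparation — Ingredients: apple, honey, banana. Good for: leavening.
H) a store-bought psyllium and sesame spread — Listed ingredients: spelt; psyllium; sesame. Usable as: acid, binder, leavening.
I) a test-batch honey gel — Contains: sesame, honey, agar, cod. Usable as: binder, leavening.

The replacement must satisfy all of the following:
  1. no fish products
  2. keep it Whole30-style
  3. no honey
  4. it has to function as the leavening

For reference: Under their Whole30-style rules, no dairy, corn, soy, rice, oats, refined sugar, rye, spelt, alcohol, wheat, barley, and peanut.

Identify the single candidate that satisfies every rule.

E

A: has milk powder, so not Whole30-style — out
B: has anchovy, so not fish-free — reject
C: not usable as a leavening; has honey, so not honey-free — reject
D: has barley malt, so not Whole30-style; has honey, so not honey-free — out
E: works as a leavening, Whole30-style, no honey — valid
F: has cod, so not fish-free — out
G: has honey, so not honey-free — reject
H: has spelt, so not Whole30-style — no
I: has cod, so not fish-free; has honey, so not honey-free — reject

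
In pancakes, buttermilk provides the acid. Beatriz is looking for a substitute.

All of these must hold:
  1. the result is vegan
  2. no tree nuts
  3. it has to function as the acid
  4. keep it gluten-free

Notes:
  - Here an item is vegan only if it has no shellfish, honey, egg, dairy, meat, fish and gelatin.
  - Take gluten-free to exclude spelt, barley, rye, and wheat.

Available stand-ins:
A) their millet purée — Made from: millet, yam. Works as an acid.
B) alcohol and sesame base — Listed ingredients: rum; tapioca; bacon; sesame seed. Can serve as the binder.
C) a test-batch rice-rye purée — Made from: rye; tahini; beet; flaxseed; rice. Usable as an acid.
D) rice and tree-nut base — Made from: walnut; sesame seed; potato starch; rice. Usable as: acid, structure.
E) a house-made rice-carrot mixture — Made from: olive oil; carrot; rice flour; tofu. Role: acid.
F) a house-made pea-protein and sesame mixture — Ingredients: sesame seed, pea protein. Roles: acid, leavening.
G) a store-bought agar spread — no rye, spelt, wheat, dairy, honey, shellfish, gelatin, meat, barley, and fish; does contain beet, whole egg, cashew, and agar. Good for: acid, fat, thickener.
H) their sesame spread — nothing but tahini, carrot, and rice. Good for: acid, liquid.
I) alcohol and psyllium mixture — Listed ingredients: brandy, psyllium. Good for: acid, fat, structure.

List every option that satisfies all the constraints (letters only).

A: only yam and millet; none excluded — OK
B: not usable as an acid; has bacon, so not vegan — reject
C: has rye, so not gluten-free — no
D: has walnut, so not tree-nut-free — out
E: rice flour and tofu etc. — none of it excluded — OK
F: all constraints satisfied — keep
G: has whole egg, so not vegan; has cashew, so not tree-nut-free — reject
H: all constraints satisfied — OK
I: every rule checks out — valid

A, E, F, H, I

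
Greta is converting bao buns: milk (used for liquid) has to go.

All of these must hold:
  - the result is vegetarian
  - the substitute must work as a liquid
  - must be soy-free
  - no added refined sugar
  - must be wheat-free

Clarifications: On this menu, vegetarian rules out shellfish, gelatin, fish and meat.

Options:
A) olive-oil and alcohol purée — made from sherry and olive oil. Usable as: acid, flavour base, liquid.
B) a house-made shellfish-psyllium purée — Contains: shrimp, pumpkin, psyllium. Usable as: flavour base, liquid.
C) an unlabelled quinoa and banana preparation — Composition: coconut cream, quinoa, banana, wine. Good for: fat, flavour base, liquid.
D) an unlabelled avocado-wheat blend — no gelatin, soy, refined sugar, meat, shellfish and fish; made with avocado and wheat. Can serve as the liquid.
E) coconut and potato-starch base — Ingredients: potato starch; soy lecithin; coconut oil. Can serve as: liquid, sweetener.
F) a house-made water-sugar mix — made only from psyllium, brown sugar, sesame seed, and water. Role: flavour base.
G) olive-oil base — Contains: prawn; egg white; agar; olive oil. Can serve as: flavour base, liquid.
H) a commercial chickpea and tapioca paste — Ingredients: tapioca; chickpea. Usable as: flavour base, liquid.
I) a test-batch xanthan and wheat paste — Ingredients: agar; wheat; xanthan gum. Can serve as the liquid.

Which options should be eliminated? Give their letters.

A: only sherry and olive oil; none excluded — OK
B: has shrimp, so not vegetarian — out
C: wine and coconut cream etc. — none of it excluded — keep
D: has wheat, so not wheat-free — out
E: has soy lecithin, so not soy-free — reject
F: not usable as a liquid; has brown sugar, so not no-added-sugar — no
G: has prawn, so not vegetarian — no
H: only tapioca and chickpea; none excluded — valid
I: has wheat, so not wheat-free — out

B, D, E, F, G, I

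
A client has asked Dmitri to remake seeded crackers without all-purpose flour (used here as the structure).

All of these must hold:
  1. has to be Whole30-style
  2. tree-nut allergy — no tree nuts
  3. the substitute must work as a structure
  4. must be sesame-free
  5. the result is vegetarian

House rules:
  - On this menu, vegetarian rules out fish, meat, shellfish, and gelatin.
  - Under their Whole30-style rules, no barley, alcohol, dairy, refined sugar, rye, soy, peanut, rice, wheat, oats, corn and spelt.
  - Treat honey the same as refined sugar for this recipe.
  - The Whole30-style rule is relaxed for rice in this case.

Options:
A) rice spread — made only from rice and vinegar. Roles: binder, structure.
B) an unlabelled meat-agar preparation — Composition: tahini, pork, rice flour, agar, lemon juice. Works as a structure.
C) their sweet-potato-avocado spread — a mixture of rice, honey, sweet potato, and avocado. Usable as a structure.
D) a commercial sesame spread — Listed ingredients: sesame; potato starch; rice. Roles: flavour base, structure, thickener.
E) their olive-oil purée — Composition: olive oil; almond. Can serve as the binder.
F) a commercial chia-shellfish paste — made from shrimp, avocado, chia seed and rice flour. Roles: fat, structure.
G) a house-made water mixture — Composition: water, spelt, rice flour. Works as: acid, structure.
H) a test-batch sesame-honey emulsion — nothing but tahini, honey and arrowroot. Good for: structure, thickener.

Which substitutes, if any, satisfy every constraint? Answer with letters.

A: rice is permitted under the Whole30-style carve-out; nothing else excluded — valid
B: has pork, so not vegetarian; has tahini, so not sesame-free — out
C: has honey, so not Whole30-style — out
D: has sesame, so not sesame-free — reject
E: not usable as a structure; has almond, so not tree-nut-free — out
F: has shrimp, so not vegetarian — reject
G: has spelt, so not Whole30-style — no
H: has honey, so not Whole30-style; has tahini, so not sesame-free — no

A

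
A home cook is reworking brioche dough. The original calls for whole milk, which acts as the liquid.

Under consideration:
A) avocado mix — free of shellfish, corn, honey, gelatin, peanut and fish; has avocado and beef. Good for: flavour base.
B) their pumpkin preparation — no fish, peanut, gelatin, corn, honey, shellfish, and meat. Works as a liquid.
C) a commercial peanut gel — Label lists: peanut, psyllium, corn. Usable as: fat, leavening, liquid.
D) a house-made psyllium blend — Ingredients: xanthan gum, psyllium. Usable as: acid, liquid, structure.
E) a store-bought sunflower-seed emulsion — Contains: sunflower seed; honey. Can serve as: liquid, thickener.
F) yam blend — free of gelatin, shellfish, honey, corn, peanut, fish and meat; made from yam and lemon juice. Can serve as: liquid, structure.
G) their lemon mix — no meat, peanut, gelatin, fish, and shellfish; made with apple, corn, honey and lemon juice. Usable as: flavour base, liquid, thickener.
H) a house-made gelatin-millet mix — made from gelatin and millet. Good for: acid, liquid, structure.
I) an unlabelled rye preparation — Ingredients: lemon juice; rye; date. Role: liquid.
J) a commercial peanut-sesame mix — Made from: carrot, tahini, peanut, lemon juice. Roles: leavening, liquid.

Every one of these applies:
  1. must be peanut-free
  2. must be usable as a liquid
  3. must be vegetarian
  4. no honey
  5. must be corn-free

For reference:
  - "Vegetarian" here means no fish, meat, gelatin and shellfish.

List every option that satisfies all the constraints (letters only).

B, D, F, I

A: not usable as a liquid; has beef, so not vegetarian — out
B: all constraints satisfied — valid
C: has peanut, so not peanut-free; has corn, so not corn-free — no
D: all constraints satisfied — valid
E: has honey, so not honey-free — out
F: works as a liquid, no peanut, no honey — valid
G: has honey, so not honey-free; has corn, so not corn-free — reject
H: has gelatin, so not vegetarian — reject
I: only rye, date and lemon juice; none excluded — keep
J: has peanut, so not peanut-free — reject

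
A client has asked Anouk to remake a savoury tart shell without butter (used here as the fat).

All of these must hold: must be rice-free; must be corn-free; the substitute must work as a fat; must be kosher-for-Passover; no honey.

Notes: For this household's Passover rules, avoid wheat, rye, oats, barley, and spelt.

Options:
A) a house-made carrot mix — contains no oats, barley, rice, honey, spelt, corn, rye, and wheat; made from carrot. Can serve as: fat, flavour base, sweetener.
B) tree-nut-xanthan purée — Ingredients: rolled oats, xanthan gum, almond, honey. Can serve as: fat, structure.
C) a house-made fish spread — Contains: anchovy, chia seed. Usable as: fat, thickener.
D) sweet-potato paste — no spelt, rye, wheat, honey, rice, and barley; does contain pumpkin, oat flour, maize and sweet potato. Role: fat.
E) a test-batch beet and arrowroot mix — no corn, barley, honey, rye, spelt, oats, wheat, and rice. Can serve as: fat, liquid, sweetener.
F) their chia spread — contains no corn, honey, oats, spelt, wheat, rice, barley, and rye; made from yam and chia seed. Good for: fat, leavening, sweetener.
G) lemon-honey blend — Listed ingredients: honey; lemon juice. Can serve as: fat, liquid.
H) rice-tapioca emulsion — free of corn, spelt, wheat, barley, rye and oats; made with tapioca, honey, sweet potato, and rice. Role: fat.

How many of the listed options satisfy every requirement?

A: works as a fat, no corn, kosher-for-Passover — keep
B: has rolled oats, so not kosher-for-Passover; has honey, so not honey-free — out
C: only anchovy and chia seed; none excluded — valid
D: has oat flour, so not kosher-for-Passover; has maize, so not corn-free — no
E: no rice, no honey — OK
F: no corn, no rice — OK
G: has honey, so not honey-free — out
H: has honey, so not honey-free; has rice, so not rice-free — no

4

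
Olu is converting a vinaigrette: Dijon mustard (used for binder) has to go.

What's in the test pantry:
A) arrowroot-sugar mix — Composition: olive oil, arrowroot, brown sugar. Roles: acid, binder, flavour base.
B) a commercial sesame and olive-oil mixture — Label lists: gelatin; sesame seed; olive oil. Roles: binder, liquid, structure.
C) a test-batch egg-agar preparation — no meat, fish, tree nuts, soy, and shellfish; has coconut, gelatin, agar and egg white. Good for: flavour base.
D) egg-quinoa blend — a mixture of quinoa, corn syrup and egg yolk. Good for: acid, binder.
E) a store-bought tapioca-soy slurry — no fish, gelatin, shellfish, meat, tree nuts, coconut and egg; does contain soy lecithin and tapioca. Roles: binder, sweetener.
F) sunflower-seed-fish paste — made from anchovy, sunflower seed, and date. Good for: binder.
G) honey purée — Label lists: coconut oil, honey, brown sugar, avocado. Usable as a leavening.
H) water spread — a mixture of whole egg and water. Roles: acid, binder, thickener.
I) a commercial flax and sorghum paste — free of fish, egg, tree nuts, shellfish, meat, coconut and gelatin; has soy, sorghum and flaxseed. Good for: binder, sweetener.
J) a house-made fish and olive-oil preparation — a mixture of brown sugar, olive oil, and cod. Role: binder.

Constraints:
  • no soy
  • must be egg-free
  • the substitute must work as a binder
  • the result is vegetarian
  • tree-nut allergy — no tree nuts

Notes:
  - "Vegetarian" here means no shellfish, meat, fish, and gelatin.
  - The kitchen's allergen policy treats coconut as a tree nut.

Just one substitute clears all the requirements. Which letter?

A

A: only brown sugar, olive oil and arrowroot; none excluded — valid
B: has gelatin, so not vegetarian — out
C: not usable as a binder; has gelatin, so not vegetarian (and 2 more) — out
D: has egg yolk, so not egg-free — out
E: has soy lecithin, so not soy-free — no
F: has anchovy, so not vegetarian — out
G: not usable as a binder; has coconut oil, so not tree-nut-free — reject
H: has whole egg, so not egg-free — reject
I: has soy, so not soy-free — no
J: has cod, so not vegetarian — no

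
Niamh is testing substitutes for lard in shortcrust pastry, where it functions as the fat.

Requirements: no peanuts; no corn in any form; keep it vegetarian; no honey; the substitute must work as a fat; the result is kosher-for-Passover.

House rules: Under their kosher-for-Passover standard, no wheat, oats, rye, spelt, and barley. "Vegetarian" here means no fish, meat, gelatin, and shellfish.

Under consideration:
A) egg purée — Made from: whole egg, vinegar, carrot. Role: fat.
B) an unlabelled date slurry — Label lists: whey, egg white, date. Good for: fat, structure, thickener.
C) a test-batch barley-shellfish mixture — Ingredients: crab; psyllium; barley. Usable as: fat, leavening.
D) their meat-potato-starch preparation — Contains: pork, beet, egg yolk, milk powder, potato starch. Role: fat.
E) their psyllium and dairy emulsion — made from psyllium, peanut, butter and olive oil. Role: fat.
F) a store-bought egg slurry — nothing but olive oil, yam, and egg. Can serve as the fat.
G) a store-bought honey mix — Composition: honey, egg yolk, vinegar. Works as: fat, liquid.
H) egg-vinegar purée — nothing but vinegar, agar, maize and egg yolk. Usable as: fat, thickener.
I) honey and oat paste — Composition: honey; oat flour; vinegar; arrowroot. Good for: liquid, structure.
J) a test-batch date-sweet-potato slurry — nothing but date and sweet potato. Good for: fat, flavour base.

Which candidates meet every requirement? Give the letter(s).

A: only whole egg, vinegar, and carrot; none excluded — valid
B: all constraints satisfied — keep
C: has barley, so not kosher-for-Passover; has crab, so not vegetarian — reject
D: has pork, so not vegetarian — no
E: has peanut, so not peanut-free — reject
F: all constraints satisfied — OK
G: has honey, so not honey-free — out
H: has maize, so not corn-free — no
I: not usable as a fat; has oat flour, so not kosher-for-Passover (and 1 more) — out
J: only date and sweet potato; none excluded — keep

A, B, F, J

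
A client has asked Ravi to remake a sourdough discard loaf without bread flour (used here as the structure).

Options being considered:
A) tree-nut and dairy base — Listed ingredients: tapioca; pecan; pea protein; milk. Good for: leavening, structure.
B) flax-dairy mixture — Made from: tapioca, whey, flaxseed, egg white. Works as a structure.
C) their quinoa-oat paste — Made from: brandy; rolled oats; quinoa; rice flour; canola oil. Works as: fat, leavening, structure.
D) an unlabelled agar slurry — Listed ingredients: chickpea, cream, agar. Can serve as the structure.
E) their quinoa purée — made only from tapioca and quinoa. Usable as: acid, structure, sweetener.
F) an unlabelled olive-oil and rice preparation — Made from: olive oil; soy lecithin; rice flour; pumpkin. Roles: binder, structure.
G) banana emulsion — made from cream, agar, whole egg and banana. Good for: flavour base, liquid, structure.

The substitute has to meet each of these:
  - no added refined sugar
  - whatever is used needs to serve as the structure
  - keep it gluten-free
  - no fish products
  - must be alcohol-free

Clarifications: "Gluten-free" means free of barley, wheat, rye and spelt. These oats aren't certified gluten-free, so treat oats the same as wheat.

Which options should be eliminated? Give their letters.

C

A: every rule checks out — OK
B: whey and egg white etc. — none of it excluded — valid
C: has rolled oats, so not gluten-free; has brandy, so not alcohol-free — no
D: all constraints satisfied — valid
E: all constraints satisfied — valid
F: rice flour and soy lecithin etc. — none of it excluded — OK
G: no alcohol, gluten-free — valid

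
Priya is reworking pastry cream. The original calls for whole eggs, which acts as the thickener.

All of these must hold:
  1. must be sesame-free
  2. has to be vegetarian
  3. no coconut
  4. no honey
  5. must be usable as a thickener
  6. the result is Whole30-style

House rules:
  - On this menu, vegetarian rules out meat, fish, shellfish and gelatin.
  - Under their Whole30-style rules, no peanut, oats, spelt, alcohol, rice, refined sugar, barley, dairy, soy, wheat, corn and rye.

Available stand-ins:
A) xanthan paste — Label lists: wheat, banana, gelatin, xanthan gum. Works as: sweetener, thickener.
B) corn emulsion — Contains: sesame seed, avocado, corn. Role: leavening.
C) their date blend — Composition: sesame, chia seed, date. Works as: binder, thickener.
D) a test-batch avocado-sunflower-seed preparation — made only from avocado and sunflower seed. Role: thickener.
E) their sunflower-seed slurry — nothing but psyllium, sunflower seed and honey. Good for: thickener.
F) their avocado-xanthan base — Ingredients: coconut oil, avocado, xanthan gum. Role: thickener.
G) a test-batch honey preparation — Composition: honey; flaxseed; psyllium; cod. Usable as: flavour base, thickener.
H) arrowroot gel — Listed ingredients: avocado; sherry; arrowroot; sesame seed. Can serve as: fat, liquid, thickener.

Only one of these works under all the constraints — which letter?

D

A: has gelatin, so not vegetarian; has wheat, so not Whole30-style — reject
B: not usable as a thickener; has corn, so not Whole30-style (and 1 more) — out
C: has sesame, so not sesame-free — no
D: nothing on the exclusion list — keep
E: has honey, so not honey-free — reject
F: has coconut oil, so not coconut-free — out
G: has cod, so not vegetarian; has honey, so not honey-free — out
H: has sherry, so not Whole30-style; has sesame seed, so not sesame-free — reject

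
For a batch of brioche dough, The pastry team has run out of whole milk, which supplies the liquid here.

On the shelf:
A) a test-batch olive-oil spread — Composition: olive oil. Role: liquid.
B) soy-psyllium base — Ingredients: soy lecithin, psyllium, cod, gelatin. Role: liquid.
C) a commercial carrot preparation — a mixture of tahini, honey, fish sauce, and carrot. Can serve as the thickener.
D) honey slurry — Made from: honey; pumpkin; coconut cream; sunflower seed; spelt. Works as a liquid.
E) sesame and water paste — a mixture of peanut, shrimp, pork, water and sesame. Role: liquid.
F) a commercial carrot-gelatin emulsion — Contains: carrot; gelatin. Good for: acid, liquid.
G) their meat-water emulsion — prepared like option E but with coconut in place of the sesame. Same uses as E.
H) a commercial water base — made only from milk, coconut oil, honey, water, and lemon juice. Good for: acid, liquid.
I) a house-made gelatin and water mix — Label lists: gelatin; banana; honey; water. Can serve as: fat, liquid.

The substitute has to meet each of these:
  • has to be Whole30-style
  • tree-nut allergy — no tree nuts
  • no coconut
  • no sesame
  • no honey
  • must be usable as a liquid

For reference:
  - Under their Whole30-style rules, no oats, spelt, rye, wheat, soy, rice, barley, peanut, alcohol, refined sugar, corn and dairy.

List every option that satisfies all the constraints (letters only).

A: works as a liquid, Whole30-style, no coconut — valid
B: has soy lecithin, so not Whole30-style — out
C: not usable as a liquid; has honey, so not honey-free (and 1 more) — no
D: has spelt, so not Whole30-style; has honey, so not honey-free (and 1 more) — out
E: has peanut, so not Whole30-style; has sesame, so not sesame-free — reject
F: works as a liquid, no coconut, Whole30-style — valid
G: has peanut, so not Whole30-style; has coconut, so not coconut-free — no
H: has milk, so not Whole30-style; has honey, so not honey-free (and 1 more) — no
I: has honey, so not honey-free — no

A, F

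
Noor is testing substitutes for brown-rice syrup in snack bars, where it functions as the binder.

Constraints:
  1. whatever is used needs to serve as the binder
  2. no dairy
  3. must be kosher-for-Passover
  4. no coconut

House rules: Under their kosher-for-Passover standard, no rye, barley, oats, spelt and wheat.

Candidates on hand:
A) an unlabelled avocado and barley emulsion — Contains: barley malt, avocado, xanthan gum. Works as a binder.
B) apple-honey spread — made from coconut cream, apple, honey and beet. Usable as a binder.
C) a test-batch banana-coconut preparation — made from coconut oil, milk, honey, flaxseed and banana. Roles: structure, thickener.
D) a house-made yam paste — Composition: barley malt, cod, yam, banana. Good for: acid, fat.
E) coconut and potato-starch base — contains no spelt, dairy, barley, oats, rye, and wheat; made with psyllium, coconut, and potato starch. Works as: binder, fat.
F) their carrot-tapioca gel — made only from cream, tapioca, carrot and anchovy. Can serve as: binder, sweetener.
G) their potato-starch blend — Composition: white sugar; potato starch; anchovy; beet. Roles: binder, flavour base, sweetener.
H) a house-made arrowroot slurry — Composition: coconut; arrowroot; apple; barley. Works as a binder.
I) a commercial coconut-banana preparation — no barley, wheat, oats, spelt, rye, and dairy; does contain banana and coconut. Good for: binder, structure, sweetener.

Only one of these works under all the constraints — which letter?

G

A: has barley malt, so not kosher-for-Passover — no
B: has coconut cream, so not coconut-free — no
C: not usable as a binder; has coconut oil, so not coconut-free (and 1 more) — reject
D: not usable as a binder; has barley malt, so not kosher-for-Passover — out
E: has coconut, so not coconut-free — reject
F: has cream, so not dairy-free — out
G: anchovy and white sugar etc. — none of it excluded — OK
H: has barley, so not kosher-for-Passover; has coconut, so not coconut-free — no
I: has coconut, so not coconut-free — out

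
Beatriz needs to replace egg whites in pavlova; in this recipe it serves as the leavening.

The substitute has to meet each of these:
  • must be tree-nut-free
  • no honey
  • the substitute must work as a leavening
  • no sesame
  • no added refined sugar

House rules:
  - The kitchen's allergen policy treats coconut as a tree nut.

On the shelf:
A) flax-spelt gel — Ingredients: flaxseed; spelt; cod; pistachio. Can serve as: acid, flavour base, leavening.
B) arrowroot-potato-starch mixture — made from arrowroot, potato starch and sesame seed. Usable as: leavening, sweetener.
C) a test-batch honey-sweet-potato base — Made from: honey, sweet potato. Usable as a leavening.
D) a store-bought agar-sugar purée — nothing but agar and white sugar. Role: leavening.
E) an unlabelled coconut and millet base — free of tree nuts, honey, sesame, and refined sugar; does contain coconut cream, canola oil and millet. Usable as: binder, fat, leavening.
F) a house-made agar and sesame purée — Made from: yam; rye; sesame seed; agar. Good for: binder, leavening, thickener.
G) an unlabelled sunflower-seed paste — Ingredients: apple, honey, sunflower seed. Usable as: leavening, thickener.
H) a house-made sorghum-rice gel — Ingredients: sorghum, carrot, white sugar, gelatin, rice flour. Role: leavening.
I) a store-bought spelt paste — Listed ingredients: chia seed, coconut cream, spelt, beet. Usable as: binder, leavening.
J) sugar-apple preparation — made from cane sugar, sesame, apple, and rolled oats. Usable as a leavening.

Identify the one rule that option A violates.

tree-nut-free

usable as a leavening: satisfied
tree-nut-free: has pistachio — fails
sesame-free: satisfied
honey-free: satisfied
no-added-sugar: satisfied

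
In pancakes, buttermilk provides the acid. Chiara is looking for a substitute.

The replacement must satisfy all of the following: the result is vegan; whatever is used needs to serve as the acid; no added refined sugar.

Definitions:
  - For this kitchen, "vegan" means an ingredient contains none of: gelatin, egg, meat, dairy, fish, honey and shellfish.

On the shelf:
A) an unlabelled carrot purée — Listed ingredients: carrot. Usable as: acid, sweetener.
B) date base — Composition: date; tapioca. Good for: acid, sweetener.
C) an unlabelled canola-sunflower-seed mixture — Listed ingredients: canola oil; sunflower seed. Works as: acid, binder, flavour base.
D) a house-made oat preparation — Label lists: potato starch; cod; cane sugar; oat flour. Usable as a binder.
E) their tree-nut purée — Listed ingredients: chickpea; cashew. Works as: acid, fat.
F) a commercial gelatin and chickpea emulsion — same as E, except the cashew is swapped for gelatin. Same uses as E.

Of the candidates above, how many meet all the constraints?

A: vegan, no refined sugar — keep
B: only date and tapioca; none excluded — keep
C: all constraints satisfied — OK
D: not usable as an acid; has cod, so not vegan (and 1 more) — out
E: only cashew and chickpea; none excluded — valid
F: has gelatin, so not vegan — out

4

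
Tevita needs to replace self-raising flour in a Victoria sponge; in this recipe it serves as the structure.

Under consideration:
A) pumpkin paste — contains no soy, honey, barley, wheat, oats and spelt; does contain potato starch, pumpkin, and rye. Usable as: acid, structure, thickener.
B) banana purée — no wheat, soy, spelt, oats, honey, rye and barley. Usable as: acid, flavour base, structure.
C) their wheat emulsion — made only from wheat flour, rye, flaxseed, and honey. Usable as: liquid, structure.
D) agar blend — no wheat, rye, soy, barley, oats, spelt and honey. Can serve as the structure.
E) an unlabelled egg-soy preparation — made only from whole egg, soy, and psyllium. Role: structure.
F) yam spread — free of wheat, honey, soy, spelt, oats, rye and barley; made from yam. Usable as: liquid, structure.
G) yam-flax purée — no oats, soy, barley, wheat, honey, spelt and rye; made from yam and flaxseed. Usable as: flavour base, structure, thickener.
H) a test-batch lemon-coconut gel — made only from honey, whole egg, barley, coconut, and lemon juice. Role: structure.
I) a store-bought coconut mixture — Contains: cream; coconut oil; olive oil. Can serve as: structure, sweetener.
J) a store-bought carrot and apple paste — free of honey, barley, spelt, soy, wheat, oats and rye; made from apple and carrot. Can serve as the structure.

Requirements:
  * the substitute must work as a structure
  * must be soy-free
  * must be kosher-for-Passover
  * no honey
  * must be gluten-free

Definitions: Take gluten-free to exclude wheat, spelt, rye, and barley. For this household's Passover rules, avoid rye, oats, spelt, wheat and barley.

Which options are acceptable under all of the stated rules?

B, D, F, G, I, J

A: has rye, so not gluten-free; has rye, so not kosher-for-Passover — out
B: works as a structure, kosher-for-Passover, gluten-free — OK
C: has rye, so not gluten-free; has rye, so not kosher-for-Passover (and 1 more) — no
D: gluten-free, no soy — valid
E: has soy, so not soy-free — no
F: kosher-for-Passover, no soy — keep
G: works as a structure, no soy, gluten-free — keep
H: has barley, so not gluten-free; has barley, so not kosher-for-Passover (and 1 more) — reject
I: nothing on the exclusion list — keep
J: nothing on the exclusion list — valid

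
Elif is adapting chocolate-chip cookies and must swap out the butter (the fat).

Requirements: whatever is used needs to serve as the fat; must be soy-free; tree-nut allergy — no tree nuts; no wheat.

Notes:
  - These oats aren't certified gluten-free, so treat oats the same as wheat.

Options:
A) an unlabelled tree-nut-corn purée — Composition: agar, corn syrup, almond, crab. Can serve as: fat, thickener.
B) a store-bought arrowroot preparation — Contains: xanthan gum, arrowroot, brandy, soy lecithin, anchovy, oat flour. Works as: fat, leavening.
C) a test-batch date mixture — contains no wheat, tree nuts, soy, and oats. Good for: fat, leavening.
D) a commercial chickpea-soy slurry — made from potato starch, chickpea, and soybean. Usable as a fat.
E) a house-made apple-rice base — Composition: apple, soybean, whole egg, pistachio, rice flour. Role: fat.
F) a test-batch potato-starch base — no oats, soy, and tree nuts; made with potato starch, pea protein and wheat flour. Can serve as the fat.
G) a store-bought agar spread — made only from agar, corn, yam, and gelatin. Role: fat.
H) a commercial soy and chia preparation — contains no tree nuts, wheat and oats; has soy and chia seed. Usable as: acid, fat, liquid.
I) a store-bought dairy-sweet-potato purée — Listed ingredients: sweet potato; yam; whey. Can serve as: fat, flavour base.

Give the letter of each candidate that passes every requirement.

A: has almond, so not tree-nut-free — no
B: has oat flour, so not wheat-free; has soy lecithin, so not soy-free — reject
C: nothing on the exclusion list — valid
D: has soybean, so not soy-free — no
E: has pistachio, so not tree-nut-free; has soybean, so not soy-free — out
F: has wheat flour, so not wheat-free — no
G: corn and gelatin etc. — none of it excluded — valid
H: has soy, so not soy-free — out
I: works as a fat, no soy, wheat-free — valid

C, G, I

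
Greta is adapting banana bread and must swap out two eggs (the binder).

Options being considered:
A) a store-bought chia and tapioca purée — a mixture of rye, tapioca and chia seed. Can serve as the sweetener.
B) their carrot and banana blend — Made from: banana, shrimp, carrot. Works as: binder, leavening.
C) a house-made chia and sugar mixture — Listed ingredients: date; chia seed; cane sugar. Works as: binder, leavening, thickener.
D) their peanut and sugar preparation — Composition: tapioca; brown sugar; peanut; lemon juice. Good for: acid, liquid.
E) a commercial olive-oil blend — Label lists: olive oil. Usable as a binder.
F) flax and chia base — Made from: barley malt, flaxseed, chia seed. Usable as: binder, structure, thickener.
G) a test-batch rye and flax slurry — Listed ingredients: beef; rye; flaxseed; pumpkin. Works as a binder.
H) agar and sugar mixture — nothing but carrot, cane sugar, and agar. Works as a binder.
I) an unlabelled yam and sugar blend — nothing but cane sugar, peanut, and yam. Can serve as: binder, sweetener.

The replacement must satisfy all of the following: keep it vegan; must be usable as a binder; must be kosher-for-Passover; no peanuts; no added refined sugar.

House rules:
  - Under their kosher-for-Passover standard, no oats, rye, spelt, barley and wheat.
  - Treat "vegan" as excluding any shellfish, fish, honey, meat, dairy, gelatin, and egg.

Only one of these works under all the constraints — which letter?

A: not usable as a binder; has rye, so not kosher-for-Passover — out
B: has shrimp, so not vegan — no
C: has cane sugar, so not no-added-sugar — reject
D: not usable as a binder; has brown sugar, so not no-added-sugar (and 1 more) — no
E: nothing on the exclusion list — valid
F: has barley malt, so not kosher-for-Passover — out
G: has rye, so not kosher-for-Passover; has beef, so not vegan — out
H: has cane sugar, so not no-added-sugar — out
I: has cane sugar, so not no-added-sugar; has peanut, so not peanut-free — out

E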